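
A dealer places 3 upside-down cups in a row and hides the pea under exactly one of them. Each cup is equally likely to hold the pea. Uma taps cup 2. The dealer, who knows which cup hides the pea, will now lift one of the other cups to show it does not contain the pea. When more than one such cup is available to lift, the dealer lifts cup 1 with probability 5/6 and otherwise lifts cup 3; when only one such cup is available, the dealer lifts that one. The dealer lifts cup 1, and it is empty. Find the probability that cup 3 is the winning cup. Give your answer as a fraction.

Consider each possible location of the pea in turn.
If it is under cup 1 (prior 1/3): the dealer opened cup 1, so this case is ruled out; weight (1/3)·0 = 0.
If it is under cup 2 (prior 1/3): cup 1 is available, opened with probability 5/6; weight (1/3)·(5/6) = 5/18.
If it is under cup 3 (prior 1/3): only cup 1 is available, probability 1; weight (1/3)·1 = 1/3.
The weights sum to 11/18.
So P(the pea under cup 3 | the dealer opened cup 1) = (1/3) / (11/18) = 6/11.

6/11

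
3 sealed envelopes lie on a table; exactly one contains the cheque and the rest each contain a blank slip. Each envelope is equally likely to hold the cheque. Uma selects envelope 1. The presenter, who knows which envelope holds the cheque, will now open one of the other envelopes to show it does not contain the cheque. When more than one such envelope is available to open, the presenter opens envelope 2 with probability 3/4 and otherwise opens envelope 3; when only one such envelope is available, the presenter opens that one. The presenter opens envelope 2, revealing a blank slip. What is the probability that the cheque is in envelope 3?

4/7

Apply Bayes' rule, conditioning on where the cheque actually is.
If it is in envelope 1 (prior 1/3): envelope 2 is available, opened with probability 3/4; weight (1/3)·(3/4) = 1/4.
If it is in envelope 2 (prior 1/3): the presenter opened envelope 2, so this case is ruled out; weight (1/3)·0 = 0.
If it is in envelope 3 (prior 1/3): only envelope 2 is available, probability 1; weight (1/3)·1 = 1/3.
The weights sum to 7/12.
So P(the cheque in envelope 3 | the presenter opened envelope 2) = (1/3) / (7/12) = 4/7.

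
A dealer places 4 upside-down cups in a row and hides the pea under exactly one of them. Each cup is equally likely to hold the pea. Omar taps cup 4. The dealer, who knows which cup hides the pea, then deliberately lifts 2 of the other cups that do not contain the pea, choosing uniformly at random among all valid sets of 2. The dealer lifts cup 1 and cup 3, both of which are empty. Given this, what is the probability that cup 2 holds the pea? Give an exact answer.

Condition on the true location of the pea.
If it is under either of cups 1 and 3 (prior 1/4 each): that cup was opened and seen not to hold the prize — ruled out; weight (1/4)·0 = 0 each.
If it is under cup 2 (prior 1/4): the dealer has no choice, probability 1; weight (1/4)·1 = 1/4.
If it is under cup 4 (prior 1/4): the dealer has 3 equally likely choices, so probability 1/3; weight (1/4)·(1/3) = 1/12.
The weights sum to 1/3.
So P(the pea under cup 2 | the dealer opened cup 1 and cup 3) = (1/4) / (1/3) = 3/4.

3/4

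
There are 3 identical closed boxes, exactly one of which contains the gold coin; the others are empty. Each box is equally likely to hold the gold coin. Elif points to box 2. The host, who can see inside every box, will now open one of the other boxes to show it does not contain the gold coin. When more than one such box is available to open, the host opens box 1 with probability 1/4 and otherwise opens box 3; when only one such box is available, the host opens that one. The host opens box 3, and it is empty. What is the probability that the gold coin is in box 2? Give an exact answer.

3/7

Apply Bayes' rule, conditioning on where the gold coin actually is.
If it is in box 1 (prior 1/3): only box 3 is available, probability 1; weight (1/3)·1 = 1/3.
If it is in box 2 (prior 1/3): box 1 is available but not opened, probability 3/4; weight (1/3)·(3/4) = 1/4.
If it is in box 3 (prior 1/3): the host opened box 3, so this case is ruled out; weight (1/3)·0 = 0.
The weights sum to 7/12.
So P(the gold coin in box 2 | the host opened box 3) = (1/4) / (7/12) = 3/7.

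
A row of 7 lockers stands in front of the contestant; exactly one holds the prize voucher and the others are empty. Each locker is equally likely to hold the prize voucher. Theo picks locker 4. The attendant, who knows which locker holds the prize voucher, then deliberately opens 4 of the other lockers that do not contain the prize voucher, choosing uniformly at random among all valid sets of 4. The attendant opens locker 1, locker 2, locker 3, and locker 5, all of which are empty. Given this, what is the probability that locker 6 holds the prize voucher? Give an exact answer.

3/7

Apply Bayes' rule, conditioning on where the prize voucher actually is.
If it is in any of lockers 1, 2, 3, and 5 (prior 1/7 each): that locker was opened and seen not to hold the prize — ruled out; weight (1/7)·0 = 0 each.
If it is in locker 4 (prior 1/7): the attendant has 15 equally likely choices, so probability 1/15; weight (1/7)·(1/15) = 1/105.
If it is in either of lockers 6 and 7 (prior 1/7 each): the attendant has 5 equally likely choices, so probability 1/5; weight (1/7)·(1/5) = 1/35 each.
The weights sum to 1/15.
So P(the prize voucher in locker 6 | the attendant opened locker 1, locker 2, locker 3, and locker 5) = (1/35) / (1/15) = 3/7.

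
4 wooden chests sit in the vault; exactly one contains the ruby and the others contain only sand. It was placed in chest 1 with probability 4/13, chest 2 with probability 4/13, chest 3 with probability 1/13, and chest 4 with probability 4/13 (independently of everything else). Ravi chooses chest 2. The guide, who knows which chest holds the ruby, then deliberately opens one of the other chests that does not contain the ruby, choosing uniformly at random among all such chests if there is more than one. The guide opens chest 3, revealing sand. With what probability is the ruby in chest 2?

1/4

Condition on the true location of the ruby.
If it is in either of chests 1 and 4 (prior 4/13 each): the guide has 2 equally likely choices, so probability 1/2; weight (4/13)·(1/2) = 2/13 each.
If it is in chest 2 (prior 4/13): the guide has 3 equally likely choices, so probability 1/3; weight (4/13)·(1/3) = 4/39.
If it is in chest 3 (prior 1/13): the guide opened chest 3, so this case is ruled out; weight (1/13)·0 = 0.
The weights sum to 16/39.
So P(the ruby in chest 2 | the guide opened chest 3) = (4/39) / (16/39) = 1/4.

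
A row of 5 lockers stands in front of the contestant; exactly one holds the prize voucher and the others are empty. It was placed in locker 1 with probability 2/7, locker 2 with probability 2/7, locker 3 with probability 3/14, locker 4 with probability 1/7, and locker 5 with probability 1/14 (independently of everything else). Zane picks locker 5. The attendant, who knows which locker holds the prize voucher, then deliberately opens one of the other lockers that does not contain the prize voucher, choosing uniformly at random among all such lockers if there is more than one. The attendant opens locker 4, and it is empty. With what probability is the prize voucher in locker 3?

12/47

Condition on the true location of the prize voucher.
If it is in either of lockers 1 and 2 (prior 2/7 each): the attendant has 3 equally likely choices, so probability 1/3; weight (2/7)·(1/3) = 2/21 each.
If it is in locker 3 (prior 3/14): the attendant has 3 equally likely choices, so probability 1/3; weight (3/14)·(1/3) = 1/14.
If it is in locker 4 (prior 1/7): the attendant opened locker 4, so this case is ruled out; weight (1/7)·0 = 0.
If it is in locker 5 (prior 1/14): the attendant has 4 equally likely choices, so probability 1/4; weight (1/14)·(1/4) = 1/56.
The weights sum to 47/168.
So P(the prize voucher in locker 3 | the attendant opened locker 4) = (1/14) / (47/168) = 12/47.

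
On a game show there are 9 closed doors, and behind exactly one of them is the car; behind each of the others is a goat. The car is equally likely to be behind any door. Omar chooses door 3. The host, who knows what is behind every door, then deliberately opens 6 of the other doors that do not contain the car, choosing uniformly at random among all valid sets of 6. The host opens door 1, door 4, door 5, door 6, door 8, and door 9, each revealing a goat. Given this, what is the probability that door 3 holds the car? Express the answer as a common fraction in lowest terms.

Apply Bayes' rule, conditioning on where the car actually is.
If it is behind any of doors 1, 4, 5, 6, 8, and 9 (prior 1/9 each): that door was opened and seen not to hold the prize — ruled out; weight (1/9)·0 = 0 each.
If it is behind either of doors 2 and 7 (prior 1/9 each): the host has 7 equally likely choices, so probability 1/7; weight (1/9)·(1/7) = 1/63 each.
If it is behind door 3 (prior 1/9): the host has 28 equally likely choices, so probability 1/28; weight (1/9)·(1/28) = 1/252.
The weights sum to 1/28.
So P(the car behind door 3 | the host opened door 1, door 4, door 5, door 6, door 8, and door 9) = (1/252) / (1/28) = 1/9.

1/9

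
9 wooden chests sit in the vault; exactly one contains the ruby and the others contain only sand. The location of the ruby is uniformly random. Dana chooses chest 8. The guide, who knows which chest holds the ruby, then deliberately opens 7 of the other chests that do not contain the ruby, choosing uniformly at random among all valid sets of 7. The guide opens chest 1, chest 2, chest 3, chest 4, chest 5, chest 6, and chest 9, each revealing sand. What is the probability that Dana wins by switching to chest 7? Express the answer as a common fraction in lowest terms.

Condition on the true location of the ruby.
If it is in any of chests 1, 2, 3, 4, 5, 6, and 9 (prior 1/9 each): that chest was opened and seen not to hold the prize — ruled out; weight (1/9)·0 = 0 each.
If it is in chest 7 (prior 1/9): the guide has no choice, probability 1; weight (1/9)·1 = 1/9.
If it is in chest 8 (prior 1/9): the guide has 8 equally likely choices, so probability 1/8; weight (1/9)·(1/8) = 1/72.
The weights sum to 1/8.
So P(the ruby in chest 7 | the guide opened chest 1, chest 2, chest 3, chest 4, chest 5, chest 6, and chest 9) = (1/9) / (1/8) = 8/9.

8/9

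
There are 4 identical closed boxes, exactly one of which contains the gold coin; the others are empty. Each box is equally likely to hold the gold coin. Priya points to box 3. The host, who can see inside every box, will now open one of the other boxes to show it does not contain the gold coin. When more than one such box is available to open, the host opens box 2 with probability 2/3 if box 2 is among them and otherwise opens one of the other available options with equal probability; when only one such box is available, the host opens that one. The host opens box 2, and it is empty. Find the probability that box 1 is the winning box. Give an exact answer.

1/3

Apply Bayes' rule, conditioning on where the gold coin actually is.
If it is in any of boxes 1, 3, and 4 (prior 1/4 each): box 2 is available, opened with probability 2/3; weight (1/4)·(2/3) = 1/6 each.
If it is in box 2 (prior 1/4): the host opened box 2, so this case is ruled out; weight (1/4)·0 = 0.
The weights sum to 1/2.
So P(the gold coin in box 1 | the host opened box 2) = (1/6) / (1/2) = 1/3.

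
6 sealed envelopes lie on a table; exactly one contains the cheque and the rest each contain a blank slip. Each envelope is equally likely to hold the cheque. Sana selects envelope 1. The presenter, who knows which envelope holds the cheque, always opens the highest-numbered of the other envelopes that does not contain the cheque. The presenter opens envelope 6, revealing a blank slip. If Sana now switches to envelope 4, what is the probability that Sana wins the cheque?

Condition on the true location of the cheque.
If it is in any of envelopes 1, 2, 3, 4, and 5 (prior 1/6 each): envelope 6 is the highest-numbered option available, probability 1; weight (1/6)·1 = 1/6 each.
If it is in envelope 6 (prior 1/6): the presenter opened envelope 6, so this case is ruled out; weight (1/6)·0 = 0.
The weights sum to 5/6.
So P(the cheque in envelope 4 | the presenter opened envelope 6) = (1/6) / (5/6) = 1/5.

1/5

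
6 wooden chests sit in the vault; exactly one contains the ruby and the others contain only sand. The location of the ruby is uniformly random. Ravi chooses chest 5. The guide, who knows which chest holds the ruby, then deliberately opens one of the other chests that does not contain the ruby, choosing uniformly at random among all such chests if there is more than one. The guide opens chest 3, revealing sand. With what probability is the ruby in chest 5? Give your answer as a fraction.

1/6

Consider each possible location of the ruby in turn.
If it is in any of chests 1, 2, 4, and 6 (prior 1/6 each): the guide has 4 equally likely choices, so probability 1/4; weight (1/6)·(1/4) = 1/24 each.
If it is in chest 3 (prior 1/6): the guide opened chest 3, so this case is ruled out; weight (1/6)·0 = 0.
If it is in chest 5 (prior 1/6): the guide has 5 equally likely choices, so probability 1/5; weight (1/6)·(1/5) = 1/30.
The weights sum to 1/5.
So P(the ruby in chest 5 | the guide opened chest 3) = (1/30) / (1/5) = 1/6.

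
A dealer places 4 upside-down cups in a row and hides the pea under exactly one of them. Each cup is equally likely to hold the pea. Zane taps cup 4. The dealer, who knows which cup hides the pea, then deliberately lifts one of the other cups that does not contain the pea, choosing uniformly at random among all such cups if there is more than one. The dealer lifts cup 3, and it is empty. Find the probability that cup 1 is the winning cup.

3/8

Consider each possible location of the pea in turn.
If it is under either of cups 1 and 2 (prior 1/4 each): the dealer has 2 equally likely choices, so probability 1/2; weight (1/4)·(1/2) = 1/8 each.
If it is under cup 3 (prior 1/4): the dealer opened cup 3, so this case is ruled out; weight (1/4)·0 = 0.
If it is under cup 4 (prior 1/4): the dealer has 3 equally likely choices, so probability 1/3; weight (1/4)·(1/3) = 1/12.
The weights sum to 1/3.
So P(the pea under cup 1 | the dealer opened cup 3) = (1/8) / (1/3) = 3/8.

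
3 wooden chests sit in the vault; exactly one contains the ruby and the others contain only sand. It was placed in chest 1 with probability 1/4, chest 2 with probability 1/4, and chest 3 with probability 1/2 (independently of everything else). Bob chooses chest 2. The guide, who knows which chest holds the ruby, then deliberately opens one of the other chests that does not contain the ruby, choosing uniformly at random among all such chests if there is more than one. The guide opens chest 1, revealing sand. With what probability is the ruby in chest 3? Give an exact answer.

Condition on the true location of the ruby.
If it is in chest 1 (prior 1/4): the guide opened chest 1, so this case is ruled out; weight (1/4)·0 = 0.
If it is in chest 2 (prior 1/4): the guide has 2 equally likely choices, so probability 1/2; weight (1/4)·(1/2) = 1/8.
If it is in chest 3 (prior 1/2): the guide has no choice, probability 1; weight (1/2)·1 = 1/2.
The weights sum to 5/8.
So P(the ruby in chest 3 | the guide opened chest 1) = (1/2) / (5/8) = 4/5.

4/5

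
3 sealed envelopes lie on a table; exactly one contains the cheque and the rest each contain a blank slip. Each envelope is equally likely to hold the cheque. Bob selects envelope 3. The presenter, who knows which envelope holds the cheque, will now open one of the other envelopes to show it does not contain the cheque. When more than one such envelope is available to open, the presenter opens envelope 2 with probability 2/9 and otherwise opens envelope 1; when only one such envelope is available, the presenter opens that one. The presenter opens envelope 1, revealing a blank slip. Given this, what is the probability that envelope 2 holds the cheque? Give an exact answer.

9/16

Apply Bayes' rule, conditioning on where the cheque actually is.
If it is in envelope 1 (prior 1/3): the presenter opened envelope 1, so this case is ruled out; weight (1/3)·0 = 0.
If it is in envelope 2 (prior 1/3): only envelope 1 is available, probability 1; weight (1/3)·1 = 1/3.
If it is in envelope 3 (prior 1/3): envelope 2 is available but not opened, probability 7/9; weight (1/3)·(7/9) = 7/27.
The weights sum to 16/27.
So P(the cheque in envelope 2 | the presenter opened envelope 1) = (1/3) / (16/27) = 9/16.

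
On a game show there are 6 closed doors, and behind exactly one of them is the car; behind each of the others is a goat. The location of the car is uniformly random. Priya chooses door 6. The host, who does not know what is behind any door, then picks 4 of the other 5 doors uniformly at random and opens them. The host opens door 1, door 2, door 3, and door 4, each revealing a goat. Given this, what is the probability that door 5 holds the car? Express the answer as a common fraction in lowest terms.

Because the host chose which doors to open without knowing where the car is, the choice is independent of the prize location. Learning that none of the 4 opened doors holds the car simply rules out those 4 locations and leaves the remaining 2 doors still equally likely by symmetry.
So P(the car behind door 5) = 1/2.

1/2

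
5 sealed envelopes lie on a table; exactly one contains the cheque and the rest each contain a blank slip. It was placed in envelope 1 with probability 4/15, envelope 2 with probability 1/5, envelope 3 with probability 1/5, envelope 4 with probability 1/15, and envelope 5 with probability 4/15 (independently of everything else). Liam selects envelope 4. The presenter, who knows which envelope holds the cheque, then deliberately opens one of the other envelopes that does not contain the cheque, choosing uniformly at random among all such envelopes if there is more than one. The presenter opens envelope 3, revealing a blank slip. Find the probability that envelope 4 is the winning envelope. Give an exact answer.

Apply Bayes' rule, conditioning on where the cheque actually is.
If it is in either of envelopes 1 and 5 (prior 4/15 each): the presenter has 3 equally likely choices, so probability 1/3; weight (4/15)·(1/3) = 4/45 each.
If it is in envelope 2 (prior 1/5): the presenter has 3 equally likely choices, so probability 1/3; weight (1/5)·(1/3) = 1/15.
If it is in envelope 3 (prior 1/5): the presenter opened envelope 3, so this case is ruled out; weight (1/5)·0 = 0.
If it is in envelope 4 (prior 1/15): the presenter has 4 equally likely choices, so probability 1/4; weight (1/15)·(1/4) = 1/60.
The weights sum to 47/180.
So P(the cheque in envelope 4 | the presenter opened envelope 3) = (1/60) / (47/180) = 3/47.

3/47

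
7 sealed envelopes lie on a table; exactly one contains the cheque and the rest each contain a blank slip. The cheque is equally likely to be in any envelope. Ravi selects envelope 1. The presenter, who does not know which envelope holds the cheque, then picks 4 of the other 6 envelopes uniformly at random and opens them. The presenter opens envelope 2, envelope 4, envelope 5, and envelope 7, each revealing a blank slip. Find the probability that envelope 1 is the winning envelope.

1/3

Because the presenter chose which envelopes to open without knowing where the cheque is, the choice is independent of the prize location. Learning that none of the 4 opened envelopes holds the cheque simply rules out those 4 locations and leaves the remaining 3 envelopes still equally likely by symmetry.
So P(the cheque in envelope 1) = 1/3.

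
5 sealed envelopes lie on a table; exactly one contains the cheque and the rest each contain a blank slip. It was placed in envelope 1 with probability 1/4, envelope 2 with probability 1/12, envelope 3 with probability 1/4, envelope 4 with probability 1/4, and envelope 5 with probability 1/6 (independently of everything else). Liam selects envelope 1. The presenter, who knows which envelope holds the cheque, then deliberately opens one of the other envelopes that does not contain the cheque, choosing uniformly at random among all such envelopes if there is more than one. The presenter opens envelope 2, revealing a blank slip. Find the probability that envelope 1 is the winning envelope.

9/41

Consider each possible location of the cheque in turn.
If it is in envelope 1 (prior 1/4): the presenter has 4 equally likely choices, so probability 1/4; weight (1/4)·(1/4) = 1/16.
If it is in envelope 2 (prior 1/12): the presenter opened envelope 2, so this case is ruled out; weight (1/12)·0 = 0.
If it is in either of envelopes 3 and 4 (prior 1/4 each): the presenter has 3 equally likely choices, so probability 1/3; weight (1/4)·(1/3) = 1/12 each.
If it is in envelope 5 (prior 1/6): the presenter has 3 equally likely choices, so probability 1/3; weight (1/6)·(1/3) = 1/18.
The weights sum to 41/144.
So P(the cheque in envelope 1 | the presenter opened envelope 2) = (1/16) / (41/144) = 9/41.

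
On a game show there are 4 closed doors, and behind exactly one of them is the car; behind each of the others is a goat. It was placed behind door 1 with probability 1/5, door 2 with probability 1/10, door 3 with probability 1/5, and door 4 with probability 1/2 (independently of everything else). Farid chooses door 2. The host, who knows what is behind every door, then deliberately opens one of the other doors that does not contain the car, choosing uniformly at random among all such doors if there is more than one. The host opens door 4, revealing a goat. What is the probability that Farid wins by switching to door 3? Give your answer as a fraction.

3/7

Apply Bayes' rule, conditioning on where the car actually is.
If it is behind either of doors 1 and 3 (prior 1/5 each): the host has 2 equally likely choices, so probability 1/2; weight (1/5)·(1/2) = 1/10 each.
If it is behind door 2 (prior 1/10): the host has 3 equally likely choices, so probability 1/3; weight (1/10)·(1/3) = 1/30.
If it is behind door 4 (prior 1/2): the host opened door 4, so this case is ruled out; weight (1/2)·0 = 0.
The weights sum to 7/30.
So P(the car behind door 3 | the host opened door 4) = (1/10) / (7/30) = 3/7.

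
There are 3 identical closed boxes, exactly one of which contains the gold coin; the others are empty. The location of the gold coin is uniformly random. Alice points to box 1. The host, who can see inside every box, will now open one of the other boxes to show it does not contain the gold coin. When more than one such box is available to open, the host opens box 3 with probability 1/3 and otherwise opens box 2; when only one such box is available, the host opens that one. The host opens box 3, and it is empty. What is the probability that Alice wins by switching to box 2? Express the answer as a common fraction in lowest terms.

Consider each possible location of the gold coin in turn.
If it is in box 1 (prior 1/3): box 3 is available, opened with probability 1/3; weight (1/3)·(1/3) = 1/9.
If it is in box 2 (prior 1/3): only box 3 is available, probability 1; weight (1/3)·1 = 1/3.
If it is in box 3 (prior 1/3): the host opened box 3, so this case is ruled out; weight (1/3)·0 = 0.
The weights sum to 4/9.
So P(the gold coin in box 2 | the host opened box 3) = (1/3) / (4/9) = 3/4.

3/4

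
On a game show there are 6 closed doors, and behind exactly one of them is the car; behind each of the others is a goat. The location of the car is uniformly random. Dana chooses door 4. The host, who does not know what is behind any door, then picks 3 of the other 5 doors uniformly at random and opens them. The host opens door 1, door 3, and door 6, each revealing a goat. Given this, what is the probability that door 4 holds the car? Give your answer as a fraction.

Condition on the true location of the car.
If it is behind any of doors 1, 3, and 6 (prior 1/6 each): that door was opened and seen not to hold the prize — ruled out; weight (1/6)·0 = 0 each.
If it is behind any of doors 2, 4, and 5 (prior 1/6 each): the host picks exactly this set with probability 1/10 regardless, and none is the prize; weight (1/6)·(1/10) = 1/60 each.
The weights sum to 1/20.
So P(the car behind door 4 | the host opened door 1, door 3, and door 6) = (1/60) / (1/20) = 1/3.

1/3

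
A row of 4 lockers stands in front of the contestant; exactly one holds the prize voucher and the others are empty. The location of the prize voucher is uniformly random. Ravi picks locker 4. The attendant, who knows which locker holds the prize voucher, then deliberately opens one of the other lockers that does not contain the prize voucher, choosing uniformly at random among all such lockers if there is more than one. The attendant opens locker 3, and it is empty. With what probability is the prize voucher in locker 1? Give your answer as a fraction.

3/8

Apply Bayes' rule, conditioning on where the prize voucher actually is.
If it is in either of lockers 1 and 2 (prior 1/4 each): the attendant has 2 equally likely choices, so probability 1/2; weight (1/4)·(1/2) = 1/8 each.
If it is in locker 3 (prior 1/4): the attendant opened locker 3, so this case is ruled out; weight (1/4)·0 = 0.
If it is in locker 4 (prior 1/4): the attendant has 3 equally likely choices, so probability 1/3; weight (1/4)·(1/3) = 1/12.
The weights sum to 1/3.
So P(the prize voucher in locker 1 | the attendant opened locker 3) = (1/8) / (1/3) = 3/8.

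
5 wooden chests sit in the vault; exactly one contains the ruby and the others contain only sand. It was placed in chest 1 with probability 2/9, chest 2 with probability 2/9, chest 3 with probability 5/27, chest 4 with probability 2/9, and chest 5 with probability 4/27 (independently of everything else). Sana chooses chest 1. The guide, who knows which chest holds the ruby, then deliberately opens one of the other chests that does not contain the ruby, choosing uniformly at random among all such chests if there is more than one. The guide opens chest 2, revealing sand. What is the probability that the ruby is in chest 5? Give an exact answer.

8/39

Consider each possible location of the ruby in turn.
If it is in chest 1 (prior 2/9): the guide has 4 equally likely choices, so probability 1/4; weight (2/9)·(1/4) = 1/18.
If it is in chest 2 (prior 2/9): the guide opened chest 2, so this case is ruled out; weight (2/9)·0 = 0.
If it is in chest 3 (prior 5/27): the guide has 3 equally likely choices, so probability 1/3; weight (5/27)·(1/3) = 5/81.
If it is in chest 4 (prior 2/9): the guide has 3 equally likely choices, so probability 1/3; weight (2/9)·(1/3) = 2/27.
If it is in chest 5 (prior 4/27): the guide has 3 equally likely choices, so probability 1/3; weight (4/27)·(1/3) = 4/81.
The weights sum to 13/54.
So P(the ruby in chest 5 | the guide opened chest 2) = (4/81) / (13/54) = 8/39.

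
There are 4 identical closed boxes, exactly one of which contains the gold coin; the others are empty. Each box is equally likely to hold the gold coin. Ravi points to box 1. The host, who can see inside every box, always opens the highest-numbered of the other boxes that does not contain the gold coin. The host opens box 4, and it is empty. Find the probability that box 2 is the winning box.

Condition on the true location of the gold coin.
If it is in any of boxes 1, 2, and 3 (prior 1/4 each): box 4 is the highest-numbered option available, probability 1; weight (1/4)·1 = 1/4 each.
If it is in box 4 (prior 1/4): the host opened box 4, so this case is ruled out; weight (1/4)·0 = 0.
The weights sum to 3/4.
So P(the gold coin in box 2 | the host opened box 4) = (1/4) / (3/4) = 1/3.

1/3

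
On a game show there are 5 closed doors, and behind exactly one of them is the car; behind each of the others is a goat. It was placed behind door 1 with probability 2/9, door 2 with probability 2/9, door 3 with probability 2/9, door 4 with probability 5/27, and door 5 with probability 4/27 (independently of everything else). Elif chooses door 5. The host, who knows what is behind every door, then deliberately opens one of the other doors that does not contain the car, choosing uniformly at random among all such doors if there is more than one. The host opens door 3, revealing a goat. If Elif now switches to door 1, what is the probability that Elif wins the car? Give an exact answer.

3/10

Condition on the true location of the car.
If it is behind either of doors 1 and 2 (prior 2/9 each): the host has 3 equally likely choices, so probability 1/3; weight (2/9)·(1/3) = 2/27 each.
If it is behind door 3 (prior 2/9): the host opened door 3, so this case is ruled out; weight (2/9)·0 = 0.
If it is behind door 4 (prior 5/27): the host has 3 equally likely choices, so probability 1/3; weight (5/27)·(1/3) = 5/81.
If it is behind door 5 (prior 4/27): the host has 4 equally likely choices, so probability 1/4; weight (4/27)·(1/4) = 1/27.
The weights sum to 20/81.
So P(the car behind door 1 | the host opened door 3) = (2/27) / (20/81) = 3/10.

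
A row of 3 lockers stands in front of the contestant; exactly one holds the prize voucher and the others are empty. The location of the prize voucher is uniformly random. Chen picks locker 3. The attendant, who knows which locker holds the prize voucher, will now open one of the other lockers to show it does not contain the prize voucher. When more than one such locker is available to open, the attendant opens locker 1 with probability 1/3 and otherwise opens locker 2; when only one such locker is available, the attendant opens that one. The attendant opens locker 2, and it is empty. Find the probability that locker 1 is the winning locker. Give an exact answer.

Condition on the true location of the prize voucher.
If it is in locker 1 (prior 1/3): only locker 2 is available, probability 1; weight (1/3)·1 = 1/3.
If it is in locker 2 (prior 1/3): the attendant opened locker 2, so this case is ruled out; weight (1/3)·0 = 0.
If it is in locker 3 (prior 1/3): locker 1 is available but not opened, probability 2/3; weight (1/3)·(2/3) = 2/9.
The weights sum to 5/9.
So P(the prize voucher in locker 1 | the attendant opened locker 2) = (1/3) / (5/9) = 3/5.

3/5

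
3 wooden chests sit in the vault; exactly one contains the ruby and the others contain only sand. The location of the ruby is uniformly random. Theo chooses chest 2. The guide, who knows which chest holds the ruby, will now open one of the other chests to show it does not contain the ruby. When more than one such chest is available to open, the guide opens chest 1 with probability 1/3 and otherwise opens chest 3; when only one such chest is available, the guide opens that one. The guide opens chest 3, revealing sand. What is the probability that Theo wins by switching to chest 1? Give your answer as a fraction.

3/5

Consider each possible location of the ruby in turn.
If it is in chest 1 (prior 1/3): only chest 3 is available, probability 1; weight (1/3)·1 = 1/3.
If it is in chest 2 (prior 1/3): chest 1 is available but not opened, probability 2/3; weight (1/3)·(2/3) = 2/9.
If it is in chest 3 (prior 1/3): the guide opened chest 3, so this case is ruled out; weight (1/3)·0 = 0.
The weights sum to 5/9.
So P(the ruby in chest 1 | the guide opened chest 3) = (1/3) / (5/9) = 3/5.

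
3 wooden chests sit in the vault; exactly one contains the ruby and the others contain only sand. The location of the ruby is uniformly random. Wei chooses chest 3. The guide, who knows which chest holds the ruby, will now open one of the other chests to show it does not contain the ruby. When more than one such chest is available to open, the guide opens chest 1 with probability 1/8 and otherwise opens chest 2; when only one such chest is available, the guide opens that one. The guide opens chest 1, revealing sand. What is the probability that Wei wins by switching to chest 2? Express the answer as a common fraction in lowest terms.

8/9

Condition on the true location of the ruby.
If it is in chest 1 (prior 1/3): the guide opened chest 1, so this case is ruled out; weight (1/3)·0 = 0.
If it is in chest 2 (prior 1/3): only chest 1 is available, probability 1; weight (1/3)·1 = 1/3.
If it is in chest 3 (prior 1/3): chest 1 is available, opened with probability 1/8; weight (1/3)·(1/8) = 1/24.
The weights sum to 3/8.
So P(the ruby in chest 2 | the guide opened chest 1) = (1/3) / (3/8) = 8/9.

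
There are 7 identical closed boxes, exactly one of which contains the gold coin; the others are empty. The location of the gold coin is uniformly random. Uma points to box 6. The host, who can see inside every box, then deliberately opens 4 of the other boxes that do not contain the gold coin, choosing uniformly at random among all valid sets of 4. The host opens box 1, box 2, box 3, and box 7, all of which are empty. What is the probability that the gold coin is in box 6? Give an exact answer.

Consider each possible location of the gold coin in turn.
If it is in any of boxes 1, 2, 3, and 7 (prior 1/7 each): that box was opened and seen not to hold the prize — ruled out; weight (1/7)·0 = 0 each.
If it is in either of boxes 4 and 5 (prior 1/7 each): the host has 5 equally likely choices, so probability 1/5; weight (1/7)·(1/5) = 1/35 each.
If it is in box 6 (prior 1/7): the host has 15 equally likely choices, so probability 1/15; weight (1/7)·(1/15) = 1/105.
The weights sum to 1/15.
So P(the gold coin in box 6 | the host opened box 1, box 2, box 3, and box 7) = (1/105) / (1/15) = 1/7.

1/7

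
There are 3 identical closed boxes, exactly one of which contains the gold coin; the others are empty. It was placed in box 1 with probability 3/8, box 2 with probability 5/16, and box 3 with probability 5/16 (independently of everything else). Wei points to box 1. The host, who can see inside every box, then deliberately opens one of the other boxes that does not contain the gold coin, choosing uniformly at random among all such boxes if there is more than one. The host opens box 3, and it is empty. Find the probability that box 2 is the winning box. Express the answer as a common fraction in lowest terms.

Consider each possible location of the gold coin in turn.
If it is in box 1 (prior 3/8): the host has 2 equally likely choices, so probability 1/2; weight (3/8)·(1/2) = 3/16.
If it is in box 2 (prior 5/16): the host has no choice, probability 1; weight (5/16)·1 = 5/16.
If it is in box 3 (prior 5/16): the host opened box 3, so this case is ruled out; weight (5/16)·0 = 0.
The weights sum to 1/2.
So P(the gold coin in box 2 | the host opened box 3) = (5/16) / (1/2) = 5/8.

5/8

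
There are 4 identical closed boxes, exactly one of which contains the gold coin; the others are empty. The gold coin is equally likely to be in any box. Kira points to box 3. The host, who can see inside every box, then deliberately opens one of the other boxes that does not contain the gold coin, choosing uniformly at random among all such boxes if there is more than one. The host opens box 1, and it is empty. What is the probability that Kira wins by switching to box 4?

Consider each possible location of the gold coin in turn.
If it is in box 1 (prior 1/4): the host opened box 1, so this case is ruled out; weight (1/4)·0 = 0.
If it is in either of boxes 2 and 4 (prior 1/4 each): the host has 2 equally likely choices, so probability 1/2; weight (1/4)·(1/2) = 1/8 each.
If it is in box 3 (prior 1/4): the host has 3 equally likely choices, so probability 1/3; weight (1/4)·(1/3) = 1/12.
The weights sum to 1/3.
So P(the gold coin in box 4 | the host opened box 1) = (1/8) / (1/3) = 3/8.

3/8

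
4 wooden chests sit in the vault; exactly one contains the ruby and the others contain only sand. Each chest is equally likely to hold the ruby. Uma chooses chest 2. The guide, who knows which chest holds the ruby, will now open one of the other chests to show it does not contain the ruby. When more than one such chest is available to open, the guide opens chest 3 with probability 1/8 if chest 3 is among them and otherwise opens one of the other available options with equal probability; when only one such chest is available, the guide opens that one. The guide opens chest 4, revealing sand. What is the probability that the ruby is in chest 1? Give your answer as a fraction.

Condition on the true location of the ruby.
If it is in chest 1 (prior 1/4): chest 3 is available but not opened, probability 7/8; weight (1/4)·(7/8) = 7/32.
If it is in chest 2 (prior 1/4): chest 3 is available but not opened; chest 4 gets probability (1 − 1/8)/2 = 7/16; weight (1/4)·(7/16) = 7/64.
If it is in chest 3 (prior 1/4): chest 3 holds the prize so is unavailable; the guide chooses uniformly among the 2 others, probability 1/2; weight (1/4)·(1/2) = 1/8.
If it is in chest 4 (prior 1/4): the guide opened chest 4, so this case is ruled out; weight (1/4)·0 = 0.
The weights sum to 29/64.
So P(the ruby in chest 1 | the guide opened chest 4) = (7/32) / (29/64) = 14/29.

14/29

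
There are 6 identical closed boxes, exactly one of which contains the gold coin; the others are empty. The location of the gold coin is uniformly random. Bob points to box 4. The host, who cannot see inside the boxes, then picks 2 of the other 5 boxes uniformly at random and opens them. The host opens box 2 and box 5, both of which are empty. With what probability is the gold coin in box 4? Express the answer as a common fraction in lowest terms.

1/4

Because the host chose which boxes to open without knowing where the gold coin is, the choice is independent of the prize location. Learning that none of the 2 opened boxes holds the gold coin simply rules out those 2 locations and leaves the remaining 4 boxes still equally likely by symmetry.
So P(the gold coin in box 4) = 1/4.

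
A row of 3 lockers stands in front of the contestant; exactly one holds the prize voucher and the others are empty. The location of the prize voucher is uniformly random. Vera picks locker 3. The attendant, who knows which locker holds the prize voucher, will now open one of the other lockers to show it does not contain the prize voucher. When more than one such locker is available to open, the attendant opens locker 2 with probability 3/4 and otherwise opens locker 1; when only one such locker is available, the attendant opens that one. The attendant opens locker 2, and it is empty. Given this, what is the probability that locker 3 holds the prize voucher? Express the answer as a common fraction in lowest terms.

3/7

Consider each possible location of the prize voucher in turn.
If it is in locker 1 (prior 1/3): only locker 2 is available, probability 1; weight (1/3)·1 = 1/3.
If it is in locker 2 (prior 1/3): the attendant opened locker 2, so this case is ruled out; weight (1/3)·0 = 0.
If it is in locker 3 (prior 1/3): locker 2 is available, opened with probability 3/4; weight (1/3)·(3/4) = 1/4.
The weights sum to 7/12.
So P(the prize voucher in locker 3 | the attendant opened locker 2) = (1/4) / (7/12) = 3/7.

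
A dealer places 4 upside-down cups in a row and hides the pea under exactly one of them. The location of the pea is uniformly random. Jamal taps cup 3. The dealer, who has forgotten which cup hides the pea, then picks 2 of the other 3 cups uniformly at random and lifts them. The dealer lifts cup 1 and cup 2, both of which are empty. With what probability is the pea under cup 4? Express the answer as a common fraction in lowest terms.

Consider each possible location of the pea in turn.
If it is under either of cups 1 and 2 (prior 1/4 each): that cup was opened and seen not to hold the prize — ruled out; weight (1/4)·0 = 0 each.
If it is under either of cups 3 and 4 (prior 1/4 each): the dealer picks exactly this set with probability 1/3 regardless, and none is the prize; weight (1/4)·(1/3) = 1/12 each.
The weights sum to 1/6.
So P(the pea under cup 4 | the dealer opened cup 1 and cup 2) = (1/12) / (1/6) = 1/2.

1/2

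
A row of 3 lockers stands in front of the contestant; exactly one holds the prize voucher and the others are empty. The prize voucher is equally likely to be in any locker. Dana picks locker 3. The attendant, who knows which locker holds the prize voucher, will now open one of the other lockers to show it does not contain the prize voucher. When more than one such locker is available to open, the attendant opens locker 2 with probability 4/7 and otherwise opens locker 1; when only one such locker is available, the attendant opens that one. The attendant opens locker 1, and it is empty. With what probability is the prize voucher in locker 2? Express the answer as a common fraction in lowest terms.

7/10

Condition on the true location of the prize voucher.
If it is in locker 1 (prior 1/3): the attendant opened locker 1, so this case is ruled out; weight (1/3)·0 = 0.
If it is in locker 2 (prior 1/3): only locker 1 is available, probability 1; weight (1/3)·1 = 1/3.
If it is in locker 3 (prior 1/3): locker 2 is available but not opened, probability 3/7; weight (1/3)·(3/7) = 1/7.
The weights sum to 10/21.
So P(the prize voucher in locker 2 | the attendant opened locker 1) = (1/3) / (10/21) = 7/10.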